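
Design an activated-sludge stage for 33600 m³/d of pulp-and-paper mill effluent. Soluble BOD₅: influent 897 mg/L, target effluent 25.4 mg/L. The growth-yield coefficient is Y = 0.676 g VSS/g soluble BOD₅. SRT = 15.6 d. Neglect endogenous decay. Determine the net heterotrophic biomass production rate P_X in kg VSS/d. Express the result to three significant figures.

No decay correction is needed, so Y_obs = Y = 0.676.
Q·(S₀ − S) = 33600 × (897 − 25.4) × 10⁻³ = 29286 kg/d removed.
Net biomass production P_X = Y_obs × Q·(S₀ − S) = 0.6760 × 29286 = 19797 kg VSS/d.

P_X ≈ 19800 kg VSS/d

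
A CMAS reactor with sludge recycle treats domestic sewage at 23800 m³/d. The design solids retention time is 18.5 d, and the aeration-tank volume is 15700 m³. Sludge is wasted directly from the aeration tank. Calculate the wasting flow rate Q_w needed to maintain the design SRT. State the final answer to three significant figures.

Wasting from the aeration tank: Q_w = V / θ_c = 15700 / 18.5 = 848.6 m³/d.

Q_w ≈ 849 m³/d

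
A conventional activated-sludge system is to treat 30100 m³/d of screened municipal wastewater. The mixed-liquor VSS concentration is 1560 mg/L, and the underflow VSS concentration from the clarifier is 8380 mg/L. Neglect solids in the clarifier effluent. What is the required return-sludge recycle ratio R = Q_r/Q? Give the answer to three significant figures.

R = Q_r/Q = X/(X_r − X) = 1560 / (8380 − 1560) = 0.2287.

R ≈ 0.229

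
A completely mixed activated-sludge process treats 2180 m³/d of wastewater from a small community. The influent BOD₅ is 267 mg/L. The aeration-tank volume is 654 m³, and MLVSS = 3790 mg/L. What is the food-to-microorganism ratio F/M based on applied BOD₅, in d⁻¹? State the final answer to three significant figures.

F/M ≈ 0.235 d⁻¹

Food-to-microorganism ratio F/M = Q S₀ / (V X) = 2180 × 267 / (654.0 × 3790) = 0.2348 d⁻¹.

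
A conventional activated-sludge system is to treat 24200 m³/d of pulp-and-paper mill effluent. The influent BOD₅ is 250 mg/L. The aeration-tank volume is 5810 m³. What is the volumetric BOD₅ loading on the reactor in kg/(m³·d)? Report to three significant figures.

Volumetric loading L_v = Q·S₀ / V = 24200 × 250 g/m³ / 5810 m³ = 1041 g/(m³·d) = 1.041 kg BOD₅/(m³·d).

L_v ≈ 1.04 kg BOD₅/(m³·d)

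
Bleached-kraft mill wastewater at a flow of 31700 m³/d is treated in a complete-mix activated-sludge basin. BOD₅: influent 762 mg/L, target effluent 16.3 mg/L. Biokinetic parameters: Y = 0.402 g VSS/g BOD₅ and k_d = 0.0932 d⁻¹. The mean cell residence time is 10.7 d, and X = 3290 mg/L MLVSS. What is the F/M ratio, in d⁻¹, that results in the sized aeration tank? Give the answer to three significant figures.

From the SRT design equation V = Y Q (S₀−S) θ_c / [X (1 + k_d θ_c)] = 0.402 × 31700 × (762 − 16.3) × 10.7 / [3290 × (1 + 0.0932 × 10.7)] = 1.02×10^8 / 6571 = 15474 m³.
F/M = applied load / biomass = Q·S₀/(V·X) = 31700 × 762 / (15474 × 3290) = 0.4745 d⁻¹.

F/M ≈ 0.474 d⁻¹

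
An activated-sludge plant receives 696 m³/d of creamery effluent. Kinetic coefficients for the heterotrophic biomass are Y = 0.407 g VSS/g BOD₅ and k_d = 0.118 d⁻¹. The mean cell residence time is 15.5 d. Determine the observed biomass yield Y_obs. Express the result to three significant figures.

Correct the yield for decay: Y_obs = Y/(1 + k_d θ_c) = 0.407 / (1 + 0.118 × 15.5) = 0.407 / 2.829 = 0.1439.

Y_obs ≈ 0.144 g VSS/g BOD₅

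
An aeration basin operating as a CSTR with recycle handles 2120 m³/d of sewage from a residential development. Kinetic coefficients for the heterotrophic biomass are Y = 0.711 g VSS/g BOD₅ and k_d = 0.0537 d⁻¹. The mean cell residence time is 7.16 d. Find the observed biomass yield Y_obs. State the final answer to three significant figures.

Y_obs = Y / (1 + k_d θ_c) = 0.711 / (1 + 0.0537 × 7.16) = 0.711 / 1.384 = 0.5135.

Y_obs ≈ 0.514 g VSS/g BOD₅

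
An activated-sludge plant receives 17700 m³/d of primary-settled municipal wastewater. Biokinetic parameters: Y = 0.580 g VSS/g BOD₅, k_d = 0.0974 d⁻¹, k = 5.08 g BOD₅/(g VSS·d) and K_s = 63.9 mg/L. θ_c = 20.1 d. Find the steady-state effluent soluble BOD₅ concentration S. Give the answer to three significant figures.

S ≈ 3.36 mg/L

For a completely mixed reactor with recycle the Lawrence–McCarty relation gives S = K_s·(1 + k_d·θ_c) / [θ_c·(Y·k − k_d) − 1] = 63.9 × (1 + 0.0974 × 20.1) / [20.1 × (0.580 × 5.08 − 0.0974) − 1] = 189.0 / 56.26 = 3.359 mg/L.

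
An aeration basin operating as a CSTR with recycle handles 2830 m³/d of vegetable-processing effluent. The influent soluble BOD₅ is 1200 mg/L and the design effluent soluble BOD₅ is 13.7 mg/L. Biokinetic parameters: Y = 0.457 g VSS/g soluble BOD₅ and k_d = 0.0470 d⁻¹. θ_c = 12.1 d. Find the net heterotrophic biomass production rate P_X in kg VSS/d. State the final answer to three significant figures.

P_X ≈ 978 kg VSS/d

Observed yield with endogenous decay: Y_obs = Y / (1 + k_d·θ_c) = 0.457 / (1 + 0.0470 × 12.1) = 0.457 / 1.569 = 0.2913 g VSS/g soluble BOD₅.
Substrate removed = Q·(S₀ − S) = 2830 m³/d × (1200 − 13.7) g/m³ = 3.36×10^6 g/d = 3357 kg/d.
Biomass produced: P_X = Y_obs·Q·ΔS = 0.2913 × 3357 ≈ 978.0 kg VSS/d.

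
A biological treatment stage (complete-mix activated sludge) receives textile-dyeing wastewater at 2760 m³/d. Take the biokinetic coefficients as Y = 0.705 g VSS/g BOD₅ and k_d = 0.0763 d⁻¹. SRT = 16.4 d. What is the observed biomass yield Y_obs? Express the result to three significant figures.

The observed yield is Y_obs = Y/(1 + k_d·θ_c) = 0.705 / (1 + 0.0763 × 16.4) = 0.705 / 2.251 = 0.3131 g VSS per g BOD₅ removed.

Y_obs ≈ 0.313 g VSS/g BOD₅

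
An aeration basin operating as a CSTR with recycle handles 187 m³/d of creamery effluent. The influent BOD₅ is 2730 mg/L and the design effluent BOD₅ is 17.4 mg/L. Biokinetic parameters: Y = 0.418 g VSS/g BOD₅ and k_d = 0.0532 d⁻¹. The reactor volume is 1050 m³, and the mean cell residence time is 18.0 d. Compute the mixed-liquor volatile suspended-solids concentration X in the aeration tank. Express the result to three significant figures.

X ≈ 1860 mg/L

X = Y·Q·ΔS·θ_c / [V·(1 + k_d θ_c)] = 0.418 × 187 × (2730 − 17.4) × 18.0 / [1050 × (1 + 0.0532 × 18.0)] = 1857 mg/L.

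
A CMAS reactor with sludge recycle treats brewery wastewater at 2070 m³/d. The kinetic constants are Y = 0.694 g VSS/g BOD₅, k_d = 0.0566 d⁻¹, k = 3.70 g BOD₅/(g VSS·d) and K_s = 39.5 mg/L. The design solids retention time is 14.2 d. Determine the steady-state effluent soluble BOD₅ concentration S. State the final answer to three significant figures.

S ≈ 2.06 mg/L

From the Monod/SRT balance for a CMAS, S = K_s·(1+k_d θ_c)/[θ_c·(Y k − k_d) − 1] = 39.5 × (1 + 0.0566 × 14.2) / [14.2 × (0.694 × 3.70 − 0.0566) − 1] = 71.25 / 34.66 = 2.056 mg/L.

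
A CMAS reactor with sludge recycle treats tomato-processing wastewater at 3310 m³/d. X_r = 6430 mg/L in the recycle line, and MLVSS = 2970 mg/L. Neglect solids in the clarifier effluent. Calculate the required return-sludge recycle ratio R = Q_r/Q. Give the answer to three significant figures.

R ≈ 0.858

Mass balance around the secondary clarifier (neglecting effluent solids): R = X / (X_r − X) = 2970 / (6430 − 2970) = 0.8584.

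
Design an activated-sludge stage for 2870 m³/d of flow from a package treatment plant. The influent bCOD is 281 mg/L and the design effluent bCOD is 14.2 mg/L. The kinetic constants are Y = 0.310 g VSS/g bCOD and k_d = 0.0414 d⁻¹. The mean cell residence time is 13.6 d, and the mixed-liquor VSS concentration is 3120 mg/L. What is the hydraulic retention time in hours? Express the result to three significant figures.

Steady-state biomass mass balance: V·X·(1 + k_d·θ_c) = Y·Q·(S₀ − S)·θ_c, so V = 0.310 × 2870 × (281 − 14.2) × 13.6 / [3120 × (1 + 0.0414 × 13.6)] = 3.23×10^6 / 4877 = 662.0 m³.
HRT = V/Q = 662.0 m³ / 2870 m³·d⁻¹ = 0.2307 d × 24 = 5.536 h.

τ ≈ 5.54 h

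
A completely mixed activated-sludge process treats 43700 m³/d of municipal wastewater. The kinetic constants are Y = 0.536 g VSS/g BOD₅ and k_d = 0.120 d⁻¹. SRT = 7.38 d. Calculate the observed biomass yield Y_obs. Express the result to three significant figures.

Correct the yield for decay: Y_obs = Y/(1 + k_d θ_c) = 0.536 / (1 + 0.120 × 7.38) = 0.536 / 1.886 = 0.2843.

Y_obs ≈ 0.284 g VSS/g BOD₅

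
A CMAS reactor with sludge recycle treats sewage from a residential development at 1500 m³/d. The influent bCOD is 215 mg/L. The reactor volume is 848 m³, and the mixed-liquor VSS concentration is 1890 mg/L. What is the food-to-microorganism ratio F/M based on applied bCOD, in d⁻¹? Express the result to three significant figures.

F/M ≈ 0.201 d⁻¹

F/M = Q·S₀ / (V·X) = 1500 × 215 / (848.0 × 1890) = 0.2012 g bCOD·(g VSS·d)⁻¹.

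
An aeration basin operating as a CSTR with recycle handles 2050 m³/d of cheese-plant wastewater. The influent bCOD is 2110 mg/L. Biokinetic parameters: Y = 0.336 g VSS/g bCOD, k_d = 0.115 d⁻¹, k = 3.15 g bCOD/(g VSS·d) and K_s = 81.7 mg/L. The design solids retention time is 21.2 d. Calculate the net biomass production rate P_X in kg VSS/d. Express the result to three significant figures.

For a completely mixed reactor with recycle the Lawrence–McCarty relation gives S = K_s·(1 + k_d·θ_c) / [θ_c·(Y·k − k_d) − 1] = 81.7 × (1 + 0.115 × 21.2) / [21.2 × (0.336 × 3.15 − 0.115) − 1] = 280.9 / 19.00 = 14.78 mg/L.
The observed yield is Y_obs = Y/(1 + k_d·θ_c) = 0.336 / (1 + 0.115 × 21.2) = 0.336 / 3.438 = 0.09773 g VSS per g bCOD removed.
Substrate removed = Q·(S₀ − S) = 2050 m³/d × (2110 − 14.8) g/m³ = 4.3×10^6 g/d = 4295 kg/d.
Biomass produced: P_X = Y_obs·Q·ΔS = 0.09773 × 4295 ≈ 419.8 kg VSS/d.

P_X ≈ 420 kg VSS/d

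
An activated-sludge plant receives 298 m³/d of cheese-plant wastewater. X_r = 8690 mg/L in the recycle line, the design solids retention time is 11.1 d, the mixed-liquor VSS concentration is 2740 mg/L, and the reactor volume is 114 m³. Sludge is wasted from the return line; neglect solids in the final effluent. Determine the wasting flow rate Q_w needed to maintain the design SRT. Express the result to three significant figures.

Q_w ≈ 3.24 m³/d

Q_w = (V·X)/(θ_c X_r) = 114.0 × 2740 / (11.1 × 8690) = 3.238 m³/d.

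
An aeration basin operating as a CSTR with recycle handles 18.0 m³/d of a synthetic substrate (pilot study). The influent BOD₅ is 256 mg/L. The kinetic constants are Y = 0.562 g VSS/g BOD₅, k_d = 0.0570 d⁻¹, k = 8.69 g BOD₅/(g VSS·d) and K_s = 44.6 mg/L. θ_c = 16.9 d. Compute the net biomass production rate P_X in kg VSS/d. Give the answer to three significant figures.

Effluent substrate depends only on kinetics and SRT: S = K_s(1 + k_d θ_c) / [θ_c(Yk − k_d) − 1] = 44.6 × (1 + 0.0570 × 16.9) / [16.9 × (0.562 × 8.69 − 0.0570) − 1] = 87.56 / 80.57 = 1.087 mg/L.
Y_obs = Y / (1 + k_d θ_c) = 0.562 / (1 + 0.0570 × 16.9) = 0.562 / 1.963 = 0.2863.
Q·(S₀ − S) = 18.0 × (256 − 1.09) × 10⁻³ = 4.588 kg/d removed.
P_X = Y_obs · Q(S₀ − S) = 0.2863 × 4.588 = 1.313 kg VSS/d.

P_X ≈ 1.31 kg VSS/d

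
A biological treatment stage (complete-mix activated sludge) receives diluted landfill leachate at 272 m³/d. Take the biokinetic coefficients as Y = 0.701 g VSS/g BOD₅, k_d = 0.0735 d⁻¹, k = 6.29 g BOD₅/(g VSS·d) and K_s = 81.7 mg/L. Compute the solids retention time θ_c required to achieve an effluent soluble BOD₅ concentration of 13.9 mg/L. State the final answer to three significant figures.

θ_c ≈ 1.76 d

Specific growth rate at S = 13.9 mg/L: μ = YkS/(K_s+S) = 0.701·6.29·13.9/(81.7+13.9) = 0.6411 d⁻¹.
1/θ_c = 0.6411 − 0.0735 = 0.5676 d⁻¹, so θ_c = 1.762 d.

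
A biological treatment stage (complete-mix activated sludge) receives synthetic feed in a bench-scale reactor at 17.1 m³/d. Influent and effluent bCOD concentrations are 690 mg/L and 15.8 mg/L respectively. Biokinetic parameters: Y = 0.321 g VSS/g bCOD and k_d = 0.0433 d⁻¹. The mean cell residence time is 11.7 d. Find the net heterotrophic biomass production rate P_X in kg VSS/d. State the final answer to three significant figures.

P_X ≈ 2.46 kg VSS/d

The observed yield is Y_obs = Y/(1 + k_d·θ_c) = 0.321 / (1 + 0.0433 × 11.7) = 0.321 / 1.507 = 0.2131 g VSS per g bCOD removed.
Q·(S₀ − S) = 17.1 × (690 − 15.8) × 10⁻³ = 11.53 kg/d removed.
Net biomass production P_X = Y_obs × Q·(S₀ − S) = 0.2131 × 11.53 = 2.456 kg VSS/d.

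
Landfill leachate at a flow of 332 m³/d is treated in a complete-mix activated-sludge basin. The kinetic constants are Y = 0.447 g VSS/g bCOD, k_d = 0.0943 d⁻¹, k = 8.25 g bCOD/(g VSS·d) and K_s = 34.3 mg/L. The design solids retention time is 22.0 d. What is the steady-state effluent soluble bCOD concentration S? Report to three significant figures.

For a completely mixed reactor with recycle the Lawrence–McCarty relation gives S = K_s·(1 + k_d·θ_c) / [θ_c·(Y·k − k_d) − 1] = 34.3 × (1 + 0.0943 × 22.0) / [22.0 × (0.447 × 8.25 − 0.0943) − 1] = 105.5 / 78.06 = 1.351 mg/L.

S ≈ 1.35 mg/L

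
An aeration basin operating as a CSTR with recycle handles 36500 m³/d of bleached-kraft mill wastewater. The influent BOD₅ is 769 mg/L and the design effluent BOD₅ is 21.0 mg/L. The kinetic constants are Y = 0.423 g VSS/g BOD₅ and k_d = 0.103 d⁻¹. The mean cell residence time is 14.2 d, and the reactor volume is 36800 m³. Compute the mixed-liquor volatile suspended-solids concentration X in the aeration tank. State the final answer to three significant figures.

From V·X·(1 + k_d·θ_c) = Y·Q·(S₀ − S)·θ_c: X = 0.423 × 36500 × (769 − 21.0) × 14.2 / [36800 × (1 + 0.103 × 14.2)] = 1810 mg/L.

X ≈ 1810 mg/L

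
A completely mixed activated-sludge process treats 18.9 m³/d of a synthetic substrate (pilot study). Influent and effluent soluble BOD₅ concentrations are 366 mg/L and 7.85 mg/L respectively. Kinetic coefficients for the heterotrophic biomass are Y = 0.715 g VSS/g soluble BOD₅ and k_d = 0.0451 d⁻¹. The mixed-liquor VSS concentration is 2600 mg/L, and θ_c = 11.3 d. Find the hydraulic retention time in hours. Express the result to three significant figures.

τ ≈ 17.7 h

From the SRT design equation V = Y Q (S₀−S) θ_c / [X (1 + k_d θ_c)] = 0.715 × 18.9 × (366 − 7.85) × 11.3 / [2600 × (1 + 0.0451 × 11.3)] = 5.47×10^4 / 3925 = 13.93 m³.
Hydraulic retention time τ = V/Q = 13.93 / 18.9 = 0.7372 d = 17.69 h.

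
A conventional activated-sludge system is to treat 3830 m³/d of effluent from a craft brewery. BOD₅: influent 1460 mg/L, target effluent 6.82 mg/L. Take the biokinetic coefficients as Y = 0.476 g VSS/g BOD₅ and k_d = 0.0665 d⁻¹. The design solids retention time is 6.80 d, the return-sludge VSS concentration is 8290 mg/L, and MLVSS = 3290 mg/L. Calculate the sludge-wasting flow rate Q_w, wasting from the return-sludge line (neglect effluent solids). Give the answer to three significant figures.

Q_w ≈ 220 m³/d

From the SRT design equation V = Y Q (S₀−S) θ_c / [X (1 + k_d θ_c)] = 0.476 × 3830 × (1460 − 6.82) × 6.80 / [3290 × (1 + 0.0665 × 6.80)] = 1.8×10^7 / 4778 = 3771 m³.
θ_c = V·X/(Q_w·X_r) when wasting from the recycle, so Q_w = V·X/(θ_c·X_r) = 3771 × 3290 / (6.80 × 8290) = 220.1 m³/d.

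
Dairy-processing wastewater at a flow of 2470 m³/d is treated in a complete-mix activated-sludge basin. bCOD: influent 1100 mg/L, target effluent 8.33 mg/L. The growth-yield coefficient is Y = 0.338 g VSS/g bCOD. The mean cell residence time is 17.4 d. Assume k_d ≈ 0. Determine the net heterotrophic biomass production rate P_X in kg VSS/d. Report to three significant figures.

P_X ≈ 911 kg VSS/d

No decay correction is needed, so Y_obs = Y = 0.338.
ΔS = 1100 − 8.33 = 1092 mg/L, so the substrate removal rate is 2470 × 1092/1000 = 2696 kg bCOD/d.
P_X = Y_obs · Q(S₀ − S) = 0.3380 × 2696 = 911.4 kg VSS/d.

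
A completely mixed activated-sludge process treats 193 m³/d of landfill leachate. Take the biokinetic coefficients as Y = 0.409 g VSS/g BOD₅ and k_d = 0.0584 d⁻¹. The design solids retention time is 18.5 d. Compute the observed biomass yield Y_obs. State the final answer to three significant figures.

Y_obs ≈ 0.197 g VSS/g BOD₅

Y_obs = Y / (1 + k_d θ_c) = 0.409 / (1 + 0.0584 × 18.5) = 0.409 / 2.080 = 0.1966.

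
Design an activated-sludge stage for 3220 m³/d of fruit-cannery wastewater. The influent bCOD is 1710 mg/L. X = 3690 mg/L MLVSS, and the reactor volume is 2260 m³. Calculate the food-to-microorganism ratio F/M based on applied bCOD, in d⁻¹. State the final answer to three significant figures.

Food-to-microorganism ratio F/M = Q S₀ / (V X) = 3220 × 1710 / (2260 × 3690) = 0.6603 d⁻¹.

F/M ≈ 0.660 d⁻¹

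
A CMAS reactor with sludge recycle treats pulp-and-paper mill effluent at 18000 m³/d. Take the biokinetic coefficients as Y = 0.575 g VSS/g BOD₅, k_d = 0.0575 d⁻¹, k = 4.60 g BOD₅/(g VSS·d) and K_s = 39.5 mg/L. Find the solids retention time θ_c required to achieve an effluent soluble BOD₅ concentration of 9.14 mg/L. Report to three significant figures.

θ_c ≈ 2.28 d

At the target effluent, Y k S/(K_s+S) = 0.575×4.60×9.14/48.64 = 0.4970 d⁻¹.
Then 1/θ_c = μ − k_d = 0.4970 − 0.0575 = 0.4395 d⁻¹, giving θ_c = 2.275 d.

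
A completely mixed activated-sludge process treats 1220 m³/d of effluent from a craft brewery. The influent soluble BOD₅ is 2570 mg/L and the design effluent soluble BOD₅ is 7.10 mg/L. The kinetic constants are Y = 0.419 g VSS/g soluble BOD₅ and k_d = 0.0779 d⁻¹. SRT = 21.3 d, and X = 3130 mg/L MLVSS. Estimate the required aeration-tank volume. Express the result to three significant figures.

Steady-state biomass mass balance: V·X·(1 + k_d·θ_c) = Y·Q·(S₀ − S)·θ_c, so V = 0.419 × 1220 × (2570 − 7.10) × 21.3 / [3130 × (1 + 0.0779 × 21.3)] = 2.79×10^7 / 8324 = 3353 m³.

V ≈ 3350 m³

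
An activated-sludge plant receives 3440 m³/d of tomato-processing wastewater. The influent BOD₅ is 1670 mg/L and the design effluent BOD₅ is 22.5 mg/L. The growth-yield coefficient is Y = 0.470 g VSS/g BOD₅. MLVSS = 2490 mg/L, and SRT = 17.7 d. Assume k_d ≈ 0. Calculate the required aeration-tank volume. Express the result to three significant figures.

V ≈ 18900 m³

With k_d = 0 the design equation reduces to V = Y Q (S₀−S) θ_c / X = 0.470 × 3440 × (1670 − 22.5) × 17.7 / 2490 = 18935 m³.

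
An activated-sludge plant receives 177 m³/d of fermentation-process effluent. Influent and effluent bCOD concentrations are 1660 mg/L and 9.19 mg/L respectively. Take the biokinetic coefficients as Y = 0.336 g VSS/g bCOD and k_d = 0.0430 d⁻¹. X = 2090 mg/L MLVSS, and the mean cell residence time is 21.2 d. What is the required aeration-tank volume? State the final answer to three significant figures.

Rearranging the biomass balance for a CMAS with decay, V = Y·Q·ΔS·θ_c / [X·(1+k_d θ_c)] = 0.336 × 177 × (1660 − 9.19) × 21.2 / [2090 × (1 + 0.0430 × 21.2)] = 2.08×10^6 / 3995 = 521.0 m³.

V ≈ 521 m³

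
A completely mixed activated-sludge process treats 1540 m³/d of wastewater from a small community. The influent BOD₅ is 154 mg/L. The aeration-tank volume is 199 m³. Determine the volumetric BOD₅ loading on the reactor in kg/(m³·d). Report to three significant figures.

Applied BOD₅ load per unit volume = Q·S₀/V = (1540 × 154/1000)/199.0 = 1.192 kg BOD₅·m⁻³·d⁻¹.

L_v ≈ 1.19 kg BOD₅/(m³·d)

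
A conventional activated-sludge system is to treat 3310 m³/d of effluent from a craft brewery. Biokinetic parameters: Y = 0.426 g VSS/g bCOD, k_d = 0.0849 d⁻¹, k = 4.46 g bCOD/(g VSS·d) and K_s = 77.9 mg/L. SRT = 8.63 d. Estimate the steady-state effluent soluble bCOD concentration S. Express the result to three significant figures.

For a completely mixed reactor with recycle the Lawrence–McCarty relation gives S = K_s·(1 + k_d·θ_c) / [θ_c·(Y·k − k_d) − 1] = 77.9 × (1 + 0.0849 × 8.63) / [8.63 × (0.426 × 4.46 − 0.0849) − 1] = 135.0 / 14.66 = 9.205 mg/L.

S ≈ 9.20 mg/L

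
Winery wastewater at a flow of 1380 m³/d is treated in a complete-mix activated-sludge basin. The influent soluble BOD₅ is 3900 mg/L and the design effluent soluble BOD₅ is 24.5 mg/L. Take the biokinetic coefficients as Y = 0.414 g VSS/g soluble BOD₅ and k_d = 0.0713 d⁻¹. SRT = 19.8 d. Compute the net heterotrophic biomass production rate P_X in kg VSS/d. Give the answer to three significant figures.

P_X ≈ 918 kg VSS/d

Observed yield with endogenous decay: Y_obs = Y / (1 + k_d·θ_c) = 0.414 / (1 + 0.0713 × 19.8) = 0.414 / 2.412 = 0.1717 g VSS/g soluble BOD₅.
Mass of soluble BOD₅ removed per day: Q(S₀ − S) = 1380 × 3876 g/m³ = 5348 kg/d.
Biomass produced: P_X = Y_obs·Q·ΔS = 0.1717 × 5348 ≈ 918.1 kg VSS/d.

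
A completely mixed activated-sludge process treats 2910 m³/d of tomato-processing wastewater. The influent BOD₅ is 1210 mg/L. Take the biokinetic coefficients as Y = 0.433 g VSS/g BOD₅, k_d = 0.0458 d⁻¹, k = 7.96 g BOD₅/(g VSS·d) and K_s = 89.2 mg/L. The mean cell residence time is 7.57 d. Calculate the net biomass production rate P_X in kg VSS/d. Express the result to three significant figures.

P_X ≈ 1130 kg VSS/d

From the Monod/SRT balance for a CMAS, S = K_s·(1+k_d θ_c)/[θ_c·(Y k − k_d) − 1] = 89.2 × (1 + 0.0458 × 7.57) / [7.57 × (0.433 × 7.96 − 0.0458) − 1] = 120.1 / 24.74 = 4.855 mg/L.
Observed yield with endogenous decay: Y_obs = Y / (1 + k_d·θ_c) = 0.433 / (1 + 0.0458 × 7.57) = 0.433 / 1.347 = 0.3215 g VSS/g BOD₅.
ΔS = 1210 − 4.85 = 1205 mg/L, so the substrate removal rate is 2910 × 1205/1000 = 3507 kg BOD₅/d.
So the net sludge growth is P_X = 0.3215 × 3507 = 1128 kg VSS/d.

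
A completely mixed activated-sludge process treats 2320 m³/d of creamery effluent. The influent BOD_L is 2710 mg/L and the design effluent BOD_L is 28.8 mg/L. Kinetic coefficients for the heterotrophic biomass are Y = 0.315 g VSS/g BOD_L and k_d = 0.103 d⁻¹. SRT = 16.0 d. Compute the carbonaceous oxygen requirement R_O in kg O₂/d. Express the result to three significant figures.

R_O ≈ 5170 kg O₂/d

Observed yield with endogenous decay: Y_obs = Y / (1 + k_d·θ_c) = 0.315 / (1 + 0.103 × 16.0) = 0.315 / 2.648 = 0.1190 g VSS/g BOD_L.
Mass of BOD_L removed per day: Q(S₀ − S) = 2320 × 2681 g/m³ = 6220 kg/d.
Biomass synthesised: P_X = Y_obs × 6220 = 740.0 kg VSS/d.
R_O = Q·ΔS − 1.42 P_X = 6220 − 1051 = 5170 kg O₂/d.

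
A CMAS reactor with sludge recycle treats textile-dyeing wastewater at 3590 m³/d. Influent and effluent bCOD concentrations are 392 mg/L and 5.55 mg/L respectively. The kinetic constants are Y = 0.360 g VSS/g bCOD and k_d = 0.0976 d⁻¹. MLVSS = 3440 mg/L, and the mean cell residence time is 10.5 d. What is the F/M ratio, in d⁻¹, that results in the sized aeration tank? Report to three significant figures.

Rearranging the biomass balance for a CMAS with decay, V = Y·Q·ΔS·θ_c / [X·(1+k_d θ_c)] = 0.360 × 3590 × (392 − 5.55) × 10.5 / [3440 × (1 + 0.0976 × 10.5)] = 5.24×10^6 / 6965 = 752.9 m³.
F/M = applied load / biomass = Q·S₀/(V·X) = 3590 × 392 / (752.9 × 3440) = 0.5434 d⁻¹.

F/M ≈ 0.543 d⁻¹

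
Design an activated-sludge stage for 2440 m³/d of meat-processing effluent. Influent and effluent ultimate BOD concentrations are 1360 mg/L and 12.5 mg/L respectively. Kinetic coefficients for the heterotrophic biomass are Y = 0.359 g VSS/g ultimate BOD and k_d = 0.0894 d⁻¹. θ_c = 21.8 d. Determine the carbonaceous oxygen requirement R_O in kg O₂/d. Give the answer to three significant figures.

Correct the yield for decay: Y_obs = Y/(1 + k_d θ_c) = 0.359 / (1 + 0.0894 × 21.8) = 0.359 / 2.949 = 0.1217.
Mass of ultimate BOD removed per day: Q(S₀ − S) = 2440 × 1348 g/m³ = 3288 kg/d.
Net sludge production P_X = 0.1217 × 3288 = 400.3 kg VSS/d.
R_O = Q·(S₀ − S) − 1.42·P_X = 3288 − 1.42 × 400.3 = 2720 kg O₂/d.

R_O ≈ 2720 kg O₂/d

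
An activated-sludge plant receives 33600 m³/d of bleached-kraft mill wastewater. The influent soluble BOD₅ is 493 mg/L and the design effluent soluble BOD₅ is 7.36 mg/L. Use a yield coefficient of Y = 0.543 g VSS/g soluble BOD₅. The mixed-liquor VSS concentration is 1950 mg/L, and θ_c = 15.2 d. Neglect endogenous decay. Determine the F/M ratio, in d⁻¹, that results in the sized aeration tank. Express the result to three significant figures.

With k_d = 0 the design equation reduces to V = Y Q (S₀−S) θ_c / X = 0.543 × 33600 × (493 − 7.36) × 15.2 / 1950 = 69066 m³.
F/M = applied load / biomass = Q·S₀/(V·X) = 33600 × 493 / (69066 × 1950) = 0.1230 d⁻¹.

F/M ≈ 0.123 d⁻¹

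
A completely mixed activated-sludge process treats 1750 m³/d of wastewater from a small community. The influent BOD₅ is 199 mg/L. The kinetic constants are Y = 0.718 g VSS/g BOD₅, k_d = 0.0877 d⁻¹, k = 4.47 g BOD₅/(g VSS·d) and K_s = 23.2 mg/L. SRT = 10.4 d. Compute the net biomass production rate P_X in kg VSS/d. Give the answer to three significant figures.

Effluent substrate depends only on kinetics and SRT: S = K_s(1 + k_d θ_c) / [θ_c(Yk − k_d) − 1] = 23.2 × (1 + 0.0877 × 10.4) / [10.4 × (0.718 × 4.47 − 0.0877) − 1] = 44.36 / 31.47 = 1.410 mg/L.
Correct the yield for decay: Y_obs = Y/(1 + k_d θ_c) = 0.718 / (1 + 0.0877 × 10.4) = 0.718 / 1.912 = 0.3755.
Substrate removed = Q·(S₀ − S) = 1750 m³/d × (199 − 1.41) g/m³ = 3.46×10^5 g/d = 345.8 kg/d.
P_X = Y_obs · Q(S₀ − S) = 0.3755 × 345.8 = 129.8 kg VSS/d.

P_X ≈ 130 kg VSS/d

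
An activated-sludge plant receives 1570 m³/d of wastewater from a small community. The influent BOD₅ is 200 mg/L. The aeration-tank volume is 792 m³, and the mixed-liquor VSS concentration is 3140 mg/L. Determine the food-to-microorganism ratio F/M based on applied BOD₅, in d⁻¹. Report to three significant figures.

F/M = applied load / biomass = Q·S₀/(V·X) = 1570 × 200 / (792.0 × 3140) = 0.1263 d⁻¹.

F/M ≈ 0.126 d⁻¹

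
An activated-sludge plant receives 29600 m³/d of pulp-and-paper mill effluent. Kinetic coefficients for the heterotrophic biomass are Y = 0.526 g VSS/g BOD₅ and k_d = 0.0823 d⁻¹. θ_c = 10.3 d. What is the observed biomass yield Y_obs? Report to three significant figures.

Y_obs ≈ 0.285 g VSS/g BOD₅

Observed yield with endogenous decay: Y_obs = Y / (1 + k_d·θ_c) = 0.526 / (1 + 0.0823 × 10.3) = 0.526 / 1.848 = 0.2847 g VSS/g BOD₅.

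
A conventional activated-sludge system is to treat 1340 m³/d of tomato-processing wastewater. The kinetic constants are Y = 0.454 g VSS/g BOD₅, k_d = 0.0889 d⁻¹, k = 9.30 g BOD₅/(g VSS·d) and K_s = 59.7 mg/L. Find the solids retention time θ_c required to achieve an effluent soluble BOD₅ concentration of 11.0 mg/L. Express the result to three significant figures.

From 1/θ_c = Y·k·S/(K_s + S) − k_d: Y·k·S/(K_s+S) = 0.454 × 9.30 × 11.0 / (59.7 + 11.0) = 0.6569 d⁻¹.
θ_c = 1/(μ − k_d) = 1/(0.6569 − 0.0889) = 1/0.5680 = 1.761 d.

θ_c ≈ 1.76 d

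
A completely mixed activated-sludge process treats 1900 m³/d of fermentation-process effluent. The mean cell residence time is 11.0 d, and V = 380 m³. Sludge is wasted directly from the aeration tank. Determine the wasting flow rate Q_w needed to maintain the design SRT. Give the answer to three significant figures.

Wasting from the aeration tank: Q_w = V / θ_c = 380.0 / 11.0 = 34.55 m³/d.

Q_w ≈ 34.5 m³/d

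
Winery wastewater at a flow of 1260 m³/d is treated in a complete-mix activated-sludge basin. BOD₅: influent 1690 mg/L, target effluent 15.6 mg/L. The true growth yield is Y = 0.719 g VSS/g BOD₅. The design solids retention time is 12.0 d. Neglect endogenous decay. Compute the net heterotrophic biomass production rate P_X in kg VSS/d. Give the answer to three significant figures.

With endogenous decay neglected, the observed yield equals the true yield: Y_obs = Y = 0.719 g VSS/g BOD₅.
Mass of BOD₅ removed per day: Q(S₀ − S) = 1260 × 1674 g/m³ = 2110 kg/d.
P_X = Y_obs · Q(S₀ − S) = 0.7190 × 2110 = 1517 kg VSS/d.

P_X ≈ 1520 kg VSS/d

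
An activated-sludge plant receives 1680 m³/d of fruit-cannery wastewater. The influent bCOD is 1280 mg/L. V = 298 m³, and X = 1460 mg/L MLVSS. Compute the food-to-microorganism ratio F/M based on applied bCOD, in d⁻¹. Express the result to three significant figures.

F/M ≈ 4.94 d⁻¹

Food-to-microorganism ratio F/M = Q S₀ / (V X) = 1680 × 1280 / (298.0 × 1460) = 4.943 d⁻¹.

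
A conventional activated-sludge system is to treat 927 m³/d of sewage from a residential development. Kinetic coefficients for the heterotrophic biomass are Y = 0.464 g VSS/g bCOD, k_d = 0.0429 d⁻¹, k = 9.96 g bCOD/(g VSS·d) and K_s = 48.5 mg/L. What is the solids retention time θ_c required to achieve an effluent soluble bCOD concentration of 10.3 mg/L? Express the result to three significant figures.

θ_c ≈ 1.30 d

From 1/θ_c = Y·k·S/(K_s + S) − k_d: Y·k·S/(K_s+S) = 0.464 × 9.96 × 10.3 / (48.5 + 10.3) = 0.8095 d⁻¹.
θ_c = 1/(μ − k_d) = 1/(0.8095 − 0.0429) = 1/0.7666 = 1.304 d.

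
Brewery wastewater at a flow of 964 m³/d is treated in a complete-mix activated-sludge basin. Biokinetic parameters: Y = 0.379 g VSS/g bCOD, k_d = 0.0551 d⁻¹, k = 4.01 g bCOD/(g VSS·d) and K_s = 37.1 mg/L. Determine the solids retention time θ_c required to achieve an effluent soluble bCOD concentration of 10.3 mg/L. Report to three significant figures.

Specific growth rate at S = 10.3 mg/L: μ = YkS/(K_s+S) = 0.379·4.01·10.3/(37.1+10.3) = 0.3302 d⁻¹.
θ_c = 1/(μ − k_d) = 1/(0.3302 − 0.0551) = 1/0.2751 = 3.634 d.

θ_c ≈ 3.63 d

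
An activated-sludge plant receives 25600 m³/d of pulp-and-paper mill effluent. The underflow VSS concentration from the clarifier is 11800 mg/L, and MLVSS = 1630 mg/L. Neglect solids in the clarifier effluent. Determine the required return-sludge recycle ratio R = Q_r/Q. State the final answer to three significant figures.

R = Q_r/Q = X/(X_r − X) = 1630 / (11800 − 1630) = 0.1603.

R ≈ 0.160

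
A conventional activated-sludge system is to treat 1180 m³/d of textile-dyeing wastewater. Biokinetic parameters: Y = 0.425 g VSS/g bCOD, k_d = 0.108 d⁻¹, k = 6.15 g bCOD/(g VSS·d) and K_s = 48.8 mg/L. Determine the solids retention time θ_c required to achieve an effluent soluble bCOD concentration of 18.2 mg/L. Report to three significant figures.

θ_c ≈ 1.66 d

From 1/θ_c = Y·k·S/(K_s + S) − k_d: Y·k·S/(K_s+S) = 0.425 × 6.15 × 18.2 / (48.8 + 18.2) = 0.7100 d⁻¹.
θ_c = 1/(μ − k_d) = 1/(0.7100 − 0.108) = 1/0.6020 = 1.661 d.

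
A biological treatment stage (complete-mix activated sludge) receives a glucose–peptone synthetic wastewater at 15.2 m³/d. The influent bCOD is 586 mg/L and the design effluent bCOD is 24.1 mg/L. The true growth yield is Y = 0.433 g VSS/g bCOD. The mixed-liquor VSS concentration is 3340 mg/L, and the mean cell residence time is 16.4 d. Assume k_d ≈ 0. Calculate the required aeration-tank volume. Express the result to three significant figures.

V ≈ 18.2 m³

V·X = Y·Q·ΔS·θ_c gives V = 0.433 × 15.2 × (586 − 24.1) × 16.4 / 3340 = 18.16 m³.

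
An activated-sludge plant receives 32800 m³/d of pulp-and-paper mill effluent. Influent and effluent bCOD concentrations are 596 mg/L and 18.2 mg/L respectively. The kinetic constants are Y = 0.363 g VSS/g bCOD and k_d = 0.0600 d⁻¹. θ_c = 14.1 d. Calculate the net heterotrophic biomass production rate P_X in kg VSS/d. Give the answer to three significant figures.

Y_obs = Y / (1 + k_d θ_c) = 0.363 / (1 + 0.0600 × 14.1) = 0.363 / 1.846 = 0.1966.
Mass of bCOD removed per day: Q(S₀ − S) = 32800 × 577.8 g/m³ = 18952 kg/d.
P_X = Y_obs · Q(S₀ − S) = 0.1966 × 18952 = 3727 kg VSS/d.

P_X ≈ 3730 kg VSS/d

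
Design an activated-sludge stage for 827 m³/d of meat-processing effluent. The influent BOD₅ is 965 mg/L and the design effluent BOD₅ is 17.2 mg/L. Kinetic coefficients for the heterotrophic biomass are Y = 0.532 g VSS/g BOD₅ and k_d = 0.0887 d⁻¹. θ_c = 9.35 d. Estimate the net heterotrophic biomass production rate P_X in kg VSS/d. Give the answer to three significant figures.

P_X ≈ 228 kg VSS/d

Y_obs = Y / (1 + k_d θ_c) = 0.532 / (1 + 0.0887 × 9.35) = 0.532 / 1.829 = 0.2908.
Substrate removed = Q·(S₀ − S) = 827 m³/d × (965 − 17.2) g/m³ = 7.84×10^5 g/d = 783.8 kg/d.
P_X = Y_obs · Q(S₀ − S) = 0.2908 × 783.8 = 227.9 kg VSS/d.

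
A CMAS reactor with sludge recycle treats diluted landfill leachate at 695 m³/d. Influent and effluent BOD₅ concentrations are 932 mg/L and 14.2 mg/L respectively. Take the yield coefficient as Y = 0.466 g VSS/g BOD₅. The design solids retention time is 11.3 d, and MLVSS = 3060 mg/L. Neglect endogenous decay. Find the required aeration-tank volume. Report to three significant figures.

V ≈ 1100 m³

Biomass mass balance (decay neglected): V·X = Y·Q·(S₀ − S)·θ_c, so V = 0.466 × 695 × (932 − 14.2) × 11.3 / 3060 = 1098 m³.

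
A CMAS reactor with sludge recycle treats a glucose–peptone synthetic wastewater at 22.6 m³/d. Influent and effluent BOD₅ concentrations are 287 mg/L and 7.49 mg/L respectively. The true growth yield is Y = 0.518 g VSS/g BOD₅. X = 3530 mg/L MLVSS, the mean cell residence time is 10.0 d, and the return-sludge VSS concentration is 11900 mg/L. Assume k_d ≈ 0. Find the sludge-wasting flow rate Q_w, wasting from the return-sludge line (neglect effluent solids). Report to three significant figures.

Biomass mass balance (decay neglected): V·X = Y·Q·(S₀ − S)·θ_c, so V = 0.518 × 22.6 × (287 − 7.49) × 10.0 / 3530 = 9.270 m³.
Wasting from the return line (neglecting effluent solids): Q_w = V·X / (θ_c·X_r) = 9.270 × 3530 / (10.0 × 11900) = 0.2750 m³/d.

Q_w ≈ 0.275 m³/d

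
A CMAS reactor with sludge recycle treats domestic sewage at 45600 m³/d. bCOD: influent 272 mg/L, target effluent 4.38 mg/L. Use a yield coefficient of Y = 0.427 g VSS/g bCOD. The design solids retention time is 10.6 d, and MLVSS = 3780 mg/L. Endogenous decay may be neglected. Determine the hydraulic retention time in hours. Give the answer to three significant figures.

τ ≈ 7.69 h

Biomass mass balance (decay neglected): V·X = Y·Q·(S₀ − S)·θ_c, so V = 0.427 × 45600 × (272 − 4.38) × 10.6 / 3780 = 14613 m³.
Hydraulic retention time τ = V/Q = 14613 / 45600 = 0.3205 d = 7.691 h.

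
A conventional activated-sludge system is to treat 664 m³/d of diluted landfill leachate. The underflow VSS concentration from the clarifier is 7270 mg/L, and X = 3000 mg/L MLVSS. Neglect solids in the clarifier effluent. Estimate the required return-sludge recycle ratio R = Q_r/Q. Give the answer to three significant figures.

Solids balance on the clarifier gives (1+R)X = R·X_r, so R = X/(X_r − X) = 3000 / (7270 − 3000) = 0.7026.

R ≈ 0.703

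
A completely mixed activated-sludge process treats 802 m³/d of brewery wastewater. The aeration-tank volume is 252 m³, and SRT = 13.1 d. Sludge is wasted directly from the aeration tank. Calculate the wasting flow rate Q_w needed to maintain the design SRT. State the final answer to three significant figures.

Q_w ≈ 19.2 m³/d

Wasting from the aeration tank: Q_w = V / θ_c = 252.0 / 13.1 = 19.24 m³/d.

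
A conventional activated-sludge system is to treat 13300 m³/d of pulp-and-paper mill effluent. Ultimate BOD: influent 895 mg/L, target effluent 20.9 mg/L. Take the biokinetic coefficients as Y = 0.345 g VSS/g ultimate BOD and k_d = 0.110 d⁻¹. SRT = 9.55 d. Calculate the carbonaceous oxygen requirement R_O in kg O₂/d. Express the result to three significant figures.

The observed yield is Y_obs = Y/(1 + k_d·θ_c) = 0.345 / (1 + 0.110 × 9.55) = 0.345 / 2.050 = 0.1683 g VSS per g ultimate BOD removed.
Substrate removed = Q·(S₀ − S) = 13300 m³/d × (895 − 20.9) g/m³ = 1.16×10^7 g/d = 11626 kg/d.
Biomass synthesised: P_X = Y_obs × 11626 = 1956 kg VSS/d.
R_O = Q·(S₀ − S) − 1.42·P_X = 11626 − 1.42 × 1956 = 8848 kg O₂/d.

R_O ≈ 8850 kg O₂/d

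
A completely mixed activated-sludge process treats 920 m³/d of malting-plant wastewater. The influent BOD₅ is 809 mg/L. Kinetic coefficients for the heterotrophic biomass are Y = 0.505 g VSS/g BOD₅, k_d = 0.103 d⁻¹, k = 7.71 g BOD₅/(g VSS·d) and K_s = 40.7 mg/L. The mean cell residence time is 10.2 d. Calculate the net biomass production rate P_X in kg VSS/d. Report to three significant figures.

P_X ≈ 183 kg VSS/d

For a completely mixed reactor with recycle the Lawrence–McCarty relation gives S = K_s·(1 + k_d·θ_c) / [θ_c·(Y·k − k_d) − 1] = 40.7 × (1 + 0.103 × 10.2) / [10.2 × (0.505 × 7.71 − 0.103) − 1] = 83.46 / 37.66 = 2.216 mg/L.
The observed yield is Y_obs = Y/(1 + k_d·θ_c) = 0.505 / (1 + 0.103 × 10.2) = 0.505 / 2.051 = 0.2463 g VSS per g BOD₅ removed.
Q·(S₀ − S) = 920 × (809 − 2.22) × 10⁻³ = 742.2 kg/d removed.
Biomass produced: P_X = Y_obs·Q·ΔS = 0.2463 × 742.2 ≈ 182.8 kg VSS/d.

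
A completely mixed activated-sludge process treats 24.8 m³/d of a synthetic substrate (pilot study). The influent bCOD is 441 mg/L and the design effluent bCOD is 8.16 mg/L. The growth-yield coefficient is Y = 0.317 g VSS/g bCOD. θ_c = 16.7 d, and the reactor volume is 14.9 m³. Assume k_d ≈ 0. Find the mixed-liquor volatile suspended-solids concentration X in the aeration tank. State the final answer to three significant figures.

Without decay, X = Y Q (S₀−S) θ_c / V = 0.317 × 24.8 × (441 − 8.16) × 16.7 / 14.9 = 3814 mg/L.

X ≈ 3810 mg/L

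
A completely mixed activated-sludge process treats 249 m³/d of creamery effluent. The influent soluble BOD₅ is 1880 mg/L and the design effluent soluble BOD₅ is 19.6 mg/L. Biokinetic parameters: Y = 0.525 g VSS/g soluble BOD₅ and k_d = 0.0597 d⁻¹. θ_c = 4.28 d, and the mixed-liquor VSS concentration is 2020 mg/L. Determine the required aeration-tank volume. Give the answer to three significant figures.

V ≈ 410 m³

Steady-state biomass mass balance: V·X·(1 + k_d·θ_c) = Y·Q·(S₀ − S)·θ_c, so V = 0.525 × 249 × (1880 − 19.6) × 4.28 / [2020 × (1 + 0.0597 × 4.28)] = 1.04×10^6 / 2536 = 410.4 m³.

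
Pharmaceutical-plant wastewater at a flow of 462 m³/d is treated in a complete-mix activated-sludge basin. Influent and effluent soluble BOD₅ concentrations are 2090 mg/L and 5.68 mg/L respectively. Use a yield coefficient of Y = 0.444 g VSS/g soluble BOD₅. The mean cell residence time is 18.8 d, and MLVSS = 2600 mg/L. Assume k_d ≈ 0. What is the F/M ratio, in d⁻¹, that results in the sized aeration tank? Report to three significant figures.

F/M ≈ 0.120 d⁻¹

Biomass mass balance (decay neglected): V·X = Y·Q·(S₀ − S)·θ_c, so V = 0.444 × 462 × (2090 − 5.68) × 18.8 / 2600 = 3092 m³.
F/M = applied load / biomass = Q·S₀/(V·X) = 462 × 2090 / (3092 × 2600) = 0.1201 d⁻¹.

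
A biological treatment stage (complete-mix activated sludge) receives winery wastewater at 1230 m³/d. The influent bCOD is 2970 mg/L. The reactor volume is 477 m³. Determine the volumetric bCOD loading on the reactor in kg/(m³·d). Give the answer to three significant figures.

Volumetric loading L_v = Q·S₀ / V = 1230 × 2970 g/m³ / 477.0 m³ = 7658 g/(m³·d) = 7.658 kg bCOD/(m³·d).

L_v ≈ 7.66 kg bCOD/(m³·d)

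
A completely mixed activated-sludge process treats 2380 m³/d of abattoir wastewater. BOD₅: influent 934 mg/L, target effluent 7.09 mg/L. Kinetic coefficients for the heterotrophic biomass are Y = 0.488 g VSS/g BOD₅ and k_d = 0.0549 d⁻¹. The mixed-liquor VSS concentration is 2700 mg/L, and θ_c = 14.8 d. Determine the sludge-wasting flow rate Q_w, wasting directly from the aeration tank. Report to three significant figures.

From the SRT design equation V = Y Q (S₀−S) θ_c / [X (1 + k_d θ_c)] = 0.488 × 2380 × (934 − 7.09) × 14.8 / [2700 × (1 + 0.0549 × 14.8)] = 1.59×10^7 / 4894 = 3256 m³.
For wasting at MLVSS concentration, Q_w = V/θ_c = 3256/14.8 = 220.0 m³/d.

Q_w ≈ 220 m³/d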